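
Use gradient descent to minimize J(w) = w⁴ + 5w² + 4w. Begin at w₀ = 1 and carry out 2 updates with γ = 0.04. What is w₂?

0.00448768

J′(w) = 4w³ + 10w + 4
Step 1: J′(1) = 18; w₁ = 1 − 0.04·18 = 0.28
Step 2: J′(0.28) = 6.887808; w₂ = 0.28 − 0.04·6.887808 = 0.00448768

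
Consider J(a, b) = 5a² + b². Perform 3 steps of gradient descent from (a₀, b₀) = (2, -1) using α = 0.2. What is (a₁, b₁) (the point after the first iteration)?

(-2, -0.6)

∇J = (10a, 2b)
Step 1: at (2, -1), ∇J = (20, -2) → (2, -1) − 0.2·(20, -2) = (-2, -0.6)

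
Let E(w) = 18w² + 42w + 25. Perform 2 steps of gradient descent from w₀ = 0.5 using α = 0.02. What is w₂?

-1.036

E′(w) = 36w + 42
Step 1: E′(0.5) = 60; w₁ = 0.5 − 0.02·60 = -0.7
Step 2: E′(-0.7) = 16.8; w₂ = -0.7 − 0.02·16.8 = -1.036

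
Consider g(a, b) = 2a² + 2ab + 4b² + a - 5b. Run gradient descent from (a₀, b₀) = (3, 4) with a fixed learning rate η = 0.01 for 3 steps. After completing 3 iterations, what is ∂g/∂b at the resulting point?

24.619992

∇g = (4a + 2b + 1, 2a + 8b - 5)
Step 1: at (3, 4), ∇g = (21, 33) → (3, 4) − 0.01·(21, 33) = (2.79, 3.67)
Step 2: at (2.79, 3.67), ∇g = (19.5, 29.94) → (2.79, 3.67) − 0.01·(19.5, 29.94) = (2.595, 3.3706)
Step 3: at (2.595, 3.3706), ∇g = (18.1212, 27.1548) → (2.595, 3.3706) − 0.01·(18.1212, 27.1548) = (2.413788, 3.099052)
∂g/∂b at (2.413788, 3.099052) = 24.619992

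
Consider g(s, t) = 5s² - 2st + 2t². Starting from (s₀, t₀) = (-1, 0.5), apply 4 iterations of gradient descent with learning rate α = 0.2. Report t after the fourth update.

0.5064

∇g = (10s - 2t, -2s + 4t)
Step 1: at (-1, 0.5), ∇g = (-11, 4) → (-1, 0.5) − 0.2·(-11, 4) = (1.2, -0.3)
Step 2: at (1.2, -0.3), ∇g = (12.6, -3.6) → (1.2, -0.3) − 0.2·(12.6, -3.6) = (-1.32, 0.42)
Step 3: at (-1.32, 0.42), ∇g = (-14.04, 4.32) → (-1.32, 0.42) − 0.2·(-14.04, 4.32) = (1.488, -0.444)
Step 4: at (1.488, -0.444), ∇g = (15.768, -4.752) → (1.488, -0.444) − 0.2·(15.768, -4.752) = (-1.6656, 0.5064)
t = 0.5064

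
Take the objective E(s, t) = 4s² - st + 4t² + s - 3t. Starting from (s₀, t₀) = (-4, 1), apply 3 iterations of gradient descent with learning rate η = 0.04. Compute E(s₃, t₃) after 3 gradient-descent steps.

∇E = (8s - t + 1, -s + 8t - 3)
(s₁, t₁) = (-4, 1) − 0.04·(-32, 9) = (-2.72, 0.64)
(s₂, t₂) = (-2.72, 0.64) − 0.04·(-21.4, 4.84) = (-1.864, 0.4464)
(s₃, t₃) = (-1.864, 0.4464) − 0.04·(-14.3584, 2.4352) = (-1.289664, 0.348992)
E(-1.289664, 0.348992) = 5.253557014528

5.253557014528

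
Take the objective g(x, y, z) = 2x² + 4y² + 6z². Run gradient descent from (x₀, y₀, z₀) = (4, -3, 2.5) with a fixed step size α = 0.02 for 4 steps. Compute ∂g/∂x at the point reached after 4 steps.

∇g = (4x, 8y, 12z)
(x₁, y₁, z₁) = (4, -3, 2.5) − 0.02·(16, -24, 30) = (3.68, -2.52, 1.9)
(x₂, y₂, z₂) = (3.68, -2.52, 1.9) − 0.02·(14.72, -20.16, 22.8) = (3.3856, -2.1168, 1.444)
(x₃, y₃, z₃) = (3.3856, -2.1168, 1.444) − 0.02·(13.5424, -16.9344, 17.328) = (3.114752, -1.778112, 1.09744)
(x₄, y₄, z₄) = (3.114752, -1.778112, 1.09744) − 0.02·(12.459008, -14.224896, 13.16928) = (2.86557184, -1.49361408, 0.8340544)
∂g/∂x at (2.86557184, -1.49361408, 0.8340544) = 11.46228736

11.46228736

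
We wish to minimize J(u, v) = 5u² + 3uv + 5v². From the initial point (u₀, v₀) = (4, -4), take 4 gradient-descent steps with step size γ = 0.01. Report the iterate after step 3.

(3.217428, -3.217428)

∇J = (10u + 3v, 3u + 10v)
Step 1: at (4, -4), ∇J = (28, -28) → (4, -4) − 0.01·(28, -28) = (3.72, -3.72)
Step 2: at (3.72, -3.72), ∇J = (26.04, -26.04) → (3.72, -3.72) − 0.01·(26.04, -26.04) = (3.4596, -3.4596)
Step 3: at (3.4596, -3.4596), ∇J = (24.2172, -24.2172) → (3.4596, -3.4596) − 0.01·(24.2172, -24.2172) = (3.217428, -3.217428)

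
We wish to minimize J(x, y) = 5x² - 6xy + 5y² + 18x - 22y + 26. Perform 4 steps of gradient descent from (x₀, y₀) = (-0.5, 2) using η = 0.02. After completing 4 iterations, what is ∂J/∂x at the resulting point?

∇J = (10x - 6y + 18, -6x + 10y - 22)
(x₁, y₁) = (-0.5, 2) − 0.02·(1, 1) = (-0.52, 1.98)
(x₂, y₂) = (-0.52, 1.98) − 0.02·(0.92, 0.92) = (-0.5384, 1.9616)
(x₃, y₃) = (-0.5384, 1.9616) − 0.02·(0.8464, 0.8464) = (-0.555328, 1.944672)
(x₄, y₄) = (-0.555328, 1.944672) − 0.02·(0.778688, 0.778688) = (-0.57090176, 1.92909824)
∂J/∂x at (-0.57090176, 1.92909824) = 0.71639296

0.71639296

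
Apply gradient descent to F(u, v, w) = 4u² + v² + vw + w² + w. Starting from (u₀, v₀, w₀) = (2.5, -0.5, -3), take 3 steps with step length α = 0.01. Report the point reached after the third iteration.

∇F = (8u, 2v + w, v + 2w + 1)
(u₁, v₁, w₁) = (2.5, -0.5, -3) − 0.01·(20, -4, -5.5) = (2.3, -0.46, -2.945)
(u₂, v₂, w₂) = (2.3, -0.46, -2.945) − 0.01·(18.4, -3.865, -5.35) = (2.116, -0.42135, -2.8915)
(u₃, v₃, w₃) = (2.116, -0.42135, -2.8915) − 0.01·(16.928, -3.7342, -5.20435) = (1.94672, -0.384008, -2.8394565)

(1.94672, -0.384008, -2.8394565)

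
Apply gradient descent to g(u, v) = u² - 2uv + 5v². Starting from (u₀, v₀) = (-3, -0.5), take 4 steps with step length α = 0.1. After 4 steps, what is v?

∇g = (2u - 2v, -2u + 10v)
Step 1: at (-3, -0.5), ∇g = (-5, 1) → (-3, -0.5) − 0.1·(-5, 1) = (-2.5, -0.6)
Step 2: at (-2.5, -0.6), ∇g = (-3.8, -1) → (-2.5, -0.6) − 0.1·(-3.8, -1) = (-2.12, -0.5)
Step 3: at (-2.12, -0.5), ∇g = (-3.24, -0.76) → (-2.12, -0.5) − 0.1·(-3.24, -0.76) = (-1.796, -0.424)
Step 4: at (-1.796, -0.424), ∇g = (-2.744, -0.648) → (-1.796, -0.424) − 0.1·(-2.744, -0.648) = (-1.5216, -0.3592)
v = -0.3592

-0.3592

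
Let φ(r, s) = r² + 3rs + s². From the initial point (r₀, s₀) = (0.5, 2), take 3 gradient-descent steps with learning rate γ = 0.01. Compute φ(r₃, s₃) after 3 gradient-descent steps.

5.14580031079475

∇φ = (2r + 3s, 3r + 2s)
(r₁, s₁) = (0.5, 2) − 0.01·(7, 5.5) = (0.43, 1.945)
(r₂, s₂) = (0.43, 1.945) − 0.01·(6.695, 5.18) = (0.36305, 1.8932)
(r₃, s₃) = (0.36305, 1.8932) − 0.01·(6.4057, 4.87555) = (0.298993, 1.8444445)
φ(0.298993, 1.8444445) = 5.14580031079475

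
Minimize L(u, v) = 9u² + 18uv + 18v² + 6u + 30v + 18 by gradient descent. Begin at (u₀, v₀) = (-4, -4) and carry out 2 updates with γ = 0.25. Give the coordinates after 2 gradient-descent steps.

(-299.5, -484.75)

∇L = (18u + 18v + 6, 18u + 36v + 30)
Step 1: at (-4, -4), ∇L = (-138, -186) → (-4, -4) − 0.25·(-138, -186) = (30.5, 42.5)
Step 2: at (30.5, 42.5), ∇L = (1320, 2109) → (30.5, 42.5) − 0.25·(1320, 2109) = (-299.5, -484.75)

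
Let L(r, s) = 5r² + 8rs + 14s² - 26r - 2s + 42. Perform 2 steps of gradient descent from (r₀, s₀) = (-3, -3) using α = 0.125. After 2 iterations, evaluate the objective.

19094.78125

∇L = (10r + 8s - 26, 8r + 28s - 2)
Step 1: at (-3, -3), ∇L = (-80, -110) → (-3, -3) − 0.125·(-80, -110) = (7, 10.75)
Step 2: at (7, 10.75), ∇L = (130, 355) → (7, 10.75) − 0.125·(130, 355) = (-9.25, -33.625)
L(-9.25, -33.625) = 19094.78125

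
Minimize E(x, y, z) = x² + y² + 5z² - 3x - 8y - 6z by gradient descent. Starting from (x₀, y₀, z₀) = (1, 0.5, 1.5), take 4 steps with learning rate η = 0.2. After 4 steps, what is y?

∇E = (2x - 3, 2y - 8, 10z - 6)
Step 1: at (1, 0.5, 1.5), ∇E = (-1, -7, 9) → (1, 0.5, 1.5) − 0.2·(-1, -7, 9) = (1.2, 1.9, -0.3)
Step 2: at (1.2, 1.9, -0.3), ∇E = (-0.6, -4.2, -9) → (1.2, 1.9, -0.3) − 0.2·(-0.6, -4.2, -9) = (1.32, 2.74, 1.5)
Step 3: at (1.32, 2.74, 1.5), ∇E = (-0.36, -2.52, 9) → (1.32, 2.74, 1.5) − 0.2·(-0.36, -2.52, 9) = (1.392, 3.244, -0.3)
Step 4: at (1.392, 3.244, -0.3), ∇E = (-0.216, -1.512, -9) → (1.392, 3.244, -0.3) − 0.2·(-0.216, -1.512, -9) = (1.4352, 3.5464, 1.5)
y = 3.5464

3.5464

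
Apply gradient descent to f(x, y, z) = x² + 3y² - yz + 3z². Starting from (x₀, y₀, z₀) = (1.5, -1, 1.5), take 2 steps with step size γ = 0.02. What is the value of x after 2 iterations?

∇f = (2x, 6y - z, -y + 6z)
Step 1: at (1.5, -1, 1.5), ∇f = (3, -7.5, 10) → (1.5, -1, 1.5) − 0.02·(3, -7.5, 10) = (1.44, -0.85, 1.3)
Step 2: at (1.44, -0.85, 1.3), ∇f = (2.88, -6.4, 8.65) → (1.44, -0.85, 1.3) − 0.02·(2.88, -6.4, 8.65) = (1.3824, -0.722, 1.127)
x = 1.3824

1.3824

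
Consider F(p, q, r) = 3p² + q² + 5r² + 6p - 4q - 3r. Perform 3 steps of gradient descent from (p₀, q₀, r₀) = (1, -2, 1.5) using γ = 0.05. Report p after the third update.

-0.314

∇F = (6p + 6, 2q - 4, 10r - 3)
(p₁, q₁, r₁) = (1, -2, 1.5) − 0.05·(12, -8, 12) = (0.4, -1.6, 0.9)
(p₂, q₂, r₂) = (0.4, -1.6, 0.9) − 0.05·(8.4, -7.2, 6) = (-0.02, -1.24, 0.6)
(p₃, q₃, r₃) = (-0.02, -1.24, 0.6) − 0.05·(5.88, -6.48, 3) = (-0.314, -0.916, 0.45)
p = -0.314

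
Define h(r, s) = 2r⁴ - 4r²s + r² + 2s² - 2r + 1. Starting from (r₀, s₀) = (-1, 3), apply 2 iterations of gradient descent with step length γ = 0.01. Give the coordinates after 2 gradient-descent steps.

(-1.22683776, 2.853376)

∇h = (8r³ - 8rs + 2r - 2, -4r² + 4s)
Step 1: at (-1, 3), ∇h = (12, 8) → (-1, 3) − 0.01·(12, 8) = (-1.12, 2.92)
Step 2: at (-1.12, 2.92), ∇h = (10.683776, 6.6624) → (-1.12, 2.92) − 0.01·(10.683776, 6.6624) = (-1.22683776, 2.853376)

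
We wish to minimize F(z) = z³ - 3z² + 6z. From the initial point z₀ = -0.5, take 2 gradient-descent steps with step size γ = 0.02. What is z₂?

-0.9273815

F′(z) = 3z² - 6z + 6
Step 1: F′(-0.5) = 9.75; z₁ = -0.5 − 0.02·9.75 = -0.695
Step 2: F′(-0.695) = 11.619075; z₂ = -0.695 − 0.02·11.619075 = -0.9273815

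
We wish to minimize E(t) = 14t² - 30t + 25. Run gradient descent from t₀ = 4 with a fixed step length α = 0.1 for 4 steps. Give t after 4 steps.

31.8144

E′(t) = 28t - 30
t₁ = 4 − 0.1·82 = -4.2
t₂ = -4.2 − 0.1·(-147.6) = 10.56
t₃ = 10.56 − 0.1·265.68 = -16.008
t₄ = -16.008 − 0.1·(-478.224) = 31.8144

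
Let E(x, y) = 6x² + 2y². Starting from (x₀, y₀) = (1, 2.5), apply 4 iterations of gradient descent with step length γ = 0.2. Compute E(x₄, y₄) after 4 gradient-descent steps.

88.54737536

∇E = (12x, 4y)
(x₁, y₁) = (1, 2.5) − 0.2·(12, 10) = (-1.4, 0.5)
(x₂, y₂) = (-1.4, 0.5) − 0.2·(-16.8, 2) = (1.96, 0.1)
(x₃, y₃) = (1.96, 0.1) − 0.2·(23.52, 0.4) = (-2.744, 0.02)
(x₄, y₄) = (-2.744, 0.02) − 0.2·(-32.928, 0.08) = (3.8416, 0.004)
E(3.8416, 0.004) = 88.54737536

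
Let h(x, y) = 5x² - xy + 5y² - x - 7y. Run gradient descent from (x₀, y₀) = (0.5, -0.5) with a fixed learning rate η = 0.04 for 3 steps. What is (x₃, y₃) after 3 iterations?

∇h = (10x - y - 1, -x + 10y - 7)
Step 1: at (0.5, -0.5), ∇h = (4.5, -12.5) → (0.5, -0.5) − 0.04·(4.5, -12.5) = (0.32, 0)
Step 2: at (0.32, 0), ∇h = (2.2, -7.32) → (0.32, 0) − 0.04·(2.2, -7.32) = (0.232, 0.2928)
Step 3: at (0.232, 0.2928), ∇h = (1.0272, -4.304) → (0.232, 0.2928) − 0.04·(1.0272, -4.304) = (0.190912, 0.46496)

(0.190912, 0.46496)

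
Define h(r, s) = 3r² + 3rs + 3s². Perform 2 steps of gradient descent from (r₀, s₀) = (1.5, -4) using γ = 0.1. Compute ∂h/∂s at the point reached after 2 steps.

-4.155

∇h = (6r + 3s, 3r + 6s)
Step 1: at (1.5, -4), ∇h = (-3, -19.5) → (1.5, -4) − 0.1·(-3, -19.5) = (1.8, -2.05)
Step 2: at (1.8, -2.05), ∇h = (4.65, -6.9) → (1.8, -2.05) − 0.1·(4.65, -6.9) = (1.335, -1.36)
∂h/∂s at (1.335, -1.36) = -4.155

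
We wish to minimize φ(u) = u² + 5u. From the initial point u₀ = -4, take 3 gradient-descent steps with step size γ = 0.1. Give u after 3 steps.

-3.268

φ′(u) = 2u + 5
Step 1: φ′(-4) = -3; u₁ = -4 − 0.1·(-3) = -3.7
Step 2: φ′(-3.7) = -2.4; u₂ = -3.7 − 0.1·(-2.4) = -3.46
Step 3: φ′(-3.46) = -1.92; u₃ = -3.46 − 0.1·(-1.92) = -3.268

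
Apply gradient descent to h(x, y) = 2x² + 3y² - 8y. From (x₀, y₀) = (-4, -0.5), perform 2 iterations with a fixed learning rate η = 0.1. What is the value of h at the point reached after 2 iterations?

-0.928

∇h = (4x, 6y - 8)
(x₁, y₁) = (-4, -0.5) − 0.1·(-16, -11) = (-2.4, 0.6)
(x₂, y₂) = (-2.4, 0.6) − 0.1·(-9.6, -4.4) = (-1.44, 1.04)
h(-1.44, 1.04) = -0.928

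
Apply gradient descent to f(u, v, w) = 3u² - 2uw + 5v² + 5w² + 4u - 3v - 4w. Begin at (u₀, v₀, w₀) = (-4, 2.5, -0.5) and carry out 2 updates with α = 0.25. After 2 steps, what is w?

1.75

∇f = (6u - 2w + 4, 10v - 3, -2u + 10w - 4)
(u₁, v₁, w₁) = (-4, 2.5, -0.5) − 0.25·(-19, 22, -1) = (0.75, -3, -0.25)
(u₂, v₂, w₂) = (0.75, -3, -0.25) − 0.25·(9, -33, -8) = (-1.5, 5.25, 1.75)
w = 1.75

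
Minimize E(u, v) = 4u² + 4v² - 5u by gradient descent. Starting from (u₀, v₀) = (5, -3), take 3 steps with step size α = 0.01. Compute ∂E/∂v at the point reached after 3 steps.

∇E = (8u - 5, 8v)
Step 1: at (5, -3), ∇E = (35, -24) → (5, -3) − 0.01·(35, -24) = (4.65, -2.76)
Step 2: at (4.65, -2.76), ∇E = (32.2, -22.08) → (4.65, -2.76) − 0.01·(32.2, -22.08) = (4.328, -2.5392)
Step 3: at (4.328, -2.5392), ∇E = (29.624, -20.3136) → (4.328, -2.5392) − 0.01·(29.624, -20.3136) = (4.03176, -2.336064)
∂E/∂v at (4.03176, -2.336064) = -18.688512

-18.688512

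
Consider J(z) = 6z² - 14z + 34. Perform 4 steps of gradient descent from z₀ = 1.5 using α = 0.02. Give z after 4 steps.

1.27787392

J′(z) = 12z - 14
z₁ = 1.5 − 0.02·4 = 1.42
z₂ = 1.42 − 0.02·3.04 = 1.3592
z₃ = 1.3592 − 0.02·2.3104 = 1.312992
z₄ = 1.312992 − 0.02·1.755904 = 1.27787392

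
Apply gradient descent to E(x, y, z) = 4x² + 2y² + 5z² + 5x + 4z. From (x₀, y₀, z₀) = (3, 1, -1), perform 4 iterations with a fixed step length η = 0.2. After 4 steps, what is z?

-1

∇E = (8x + 5, 4y, 10z + 4)
(x₁, y₁, z₁) = (3, 1, -1) − 0.2·(29, 4, -6) = (-2.8, 0.2, 0.2)
(x₂, y₂, z₂) = (-2.8, 0.2, 0.2) − 0.2·(-17.4, 0.8, 6) = (0.68, 0.04, -1)
(x₃, y₃, z₃) = (0.68, 0.04, -1) − 0.2·(10.44, 0.16, -6) = (-1.408, 0.008, 0.2)
(x₄, y₄, z₄) = (-1.408, 0.008, 0.2) − 0.2·(-6.264, 0.032, 6) = (-0.1552, 0.0016, -1)
z = -1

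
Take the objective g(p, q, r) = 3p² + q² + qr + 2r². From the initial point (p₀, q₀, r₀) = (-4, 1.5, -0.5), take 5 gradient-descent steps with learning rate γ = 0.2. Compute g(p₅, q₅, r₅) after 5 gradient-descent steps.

0.0434733056

∇g = (6p, 2q + r, q + 4r)
Step 1: at (-4, 1.5, -0.5), ∇g = (-24, 2.5, -0.5) → (-4, 1.5, -0.5) − 0.2·(-24, 2.5, -0.5) = (0.8, 1, -0.4)
Step 2: at (0.8, 1, -0.4), ∇g = (4.8, 1.6, -0.6) → (0.8, 1, -0.4) − 0.2·(4.8, 1.6, -0.6) = (-0.16, 0.68, -0.28)
Step 3: at (-0.16, 0.68, -0.28), ∇g = (-0.96, 1.08, -0.44) → (-0.16, 0.68, -0.28) − 0.2·(-0.96, 1.08, -0.44) = (0.032, 0.464, -0.192)
Step 4: at (0.032, 0.464, -0.192), ∇g = (0.192, 0.736, -0.304) → (0.032, 0.464, -0.192) − 0.2·(0.192, 0.736, -0.304) = (-0.0064, 0.3168, -0.1312)
Step 5: at (-0.0064, 0.3168, -0.1312), ∇g = (-0.0384, 0.5024, -0.208) → (-0.0064, 0.3168, -0.1312) − 0.2·(-0.0384, 0.5024, -0.208) = (0.00128, 0.21632, -0.0896)
g(0.00128, 0.21632, -0.0896) = 0.0434733056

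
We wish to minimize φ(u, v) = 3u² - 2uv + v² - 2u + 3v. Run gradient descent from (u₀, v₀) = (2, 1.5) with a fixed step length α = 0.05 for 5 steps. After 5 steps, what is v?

0.84998

∇φ = (6u - 2v - 2, -2u + 2v + 3)
(u₁, v₁) = (2, 1.5) − 0.05·(7, 2) = (1.65, 1.4)
(u₂, v₂) = (1.65, 1.4) − 0.05·(5.1, 2.5) = (1.395, 1.275)
(u₃, v₃) = (1.395, 1.275) − 0.05·(3.82, 2.76) = (1.204, 1.137)
(u₄, v₄) = (1.204, 1.137) − 0.05·(2.95, 2.866) = (1.0565, 0.9937)
(u₅, v₅) = (1.0565, 0.9937) − 0.05·(2.3516, 2.8744) = (0.93892, 0.84998)
v = 0.84998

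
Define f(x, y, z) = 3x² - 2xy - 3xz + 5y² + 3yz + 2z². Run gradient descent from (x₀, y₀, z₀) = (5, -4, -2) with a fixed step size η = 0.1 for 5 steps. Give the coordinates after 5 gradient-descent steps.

(0.33288, -0.09376, 0.53316)

∇f = (6x - 2y - 3z, -2x + 10y + 3z, -3x + 3y + 4z)
Step 1: at (5, -4, -2), ∇f = (44, -56, -35) → (5, -4, -2) − 0.1·(44, -56, -35) = (0.6, 1.6, 1.5)
Step 2: at (0.6, 1.6, 1.5), ∇f = (-4.1, 19.3, 9) → (0.6, 1.6, 1.5) − 0.1·(-4.1, 19.3, 9) = (1.01, -0.33, 0.6)
Step 3: at (1.01, -0.33, 0.6), ∇f = (4.92, -3.52, -1.62) → (1.01, -0.33, 0.6) − 0.1·(4.92, -3.52, -1.62) = (0.518, 0.022, 0.762)
Step 4: at (0.518, 0.022, 0.762), ∇f = (0.778, 1.47, 1.56) → (0.518, 0.022, 0.762) − 0.1·(0.778, 1.47, 1.56) = (0.4402, -0.125, 0.606)
Step 5: at (0.4402, -0.125, 0.606), ∇f = (1.0732, -0.3124, 0.7284) → (0.4402, -0.125, 0.606) − 0.1·(1.0732, -0.3124, 0.7284) = (0.33288, -0.09376, 0.53316)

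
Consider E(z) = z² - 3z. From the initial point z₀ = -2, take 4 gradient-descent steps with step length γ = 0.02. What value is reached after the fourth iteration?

-1.47271296

E′(z) = 2z - 3
z₁ = -2 − 0.02·(-7) = -1.86
z₂ = -1.86 − 0.02·(-6.72) = -1.7256
z₃ = -1.7256 − 0.02·(-6.4512) = -1.596576
z₄ = -1.596576 − 0.02·(-6.193152) = -1.47271296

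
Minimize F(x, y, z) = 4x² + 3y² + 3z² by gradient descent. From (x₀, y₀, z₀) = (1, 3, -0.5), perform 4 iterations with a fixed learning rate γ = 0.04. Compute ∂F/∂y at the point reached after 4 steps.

6.00519168

∇F = (8x, 6y, 6z)
Step 1: at (1, 3, -0.5), ∇F = (8, 18, -3) → (1, 3, -0.5) − 0.04·(8, 18, -3) = (0.68, 2.28, -0.38)
Step 2: at (0.68, 2.28, -0.38), ∇F = (5.44, 13.68, -2.28) → (0.68, 2.28, -0.38) − 0.04·(5.44, 13.68, -2.28) = (0.4624, 1.7328, -0.2888)
Step 3: at (0.4624, 1.7328, -0.2888), ∇F = (3.6992, 10.3968, -1.7328) → (0.4624, 1.7328, -0.2888) − 0.04·(3.6992, 10.3968, -1.7328) = (0.314432, 1.316928, -0.219488)
Step 4: at (0.314432, 1.316928, -0.219488), ∇F = (2.515456, 7.901568, -1.316928) → (0.314432, 1.316928, -0.219488) − 0.04·(2.515456, 7.901568, -1.316928) = (0.21381376, 1.00086528, -0.16681088)
∂F/∂y at (0.21381376, 1.00086528, -0.16681088) = 6.00519168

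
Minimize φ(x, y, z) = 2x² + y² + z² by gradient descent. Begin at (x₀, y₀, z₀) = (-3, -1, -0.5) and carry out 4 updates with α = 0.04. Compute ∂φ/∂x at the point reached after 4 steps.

∇φ = (4x, 2y, 2z)
Step 1: at (-3, -1, -0.5), ∇φ = (-12, -2, -1) → (-3, -1, -0.5) − 0.04·(-12, -2, -1) = (-2.52, -0.92, -0.46)
Step 2: at (-2.52, -0.92, -0.46), ∇φ = (-10.08, -1.84, -0.92) → (-2.52, -0.92, -0.46) − 0.04·(-10.08, -1.84, -0.92) = (-2.1168, -0.8464, -0.4232)
Step 3: at (-2.1168, -0.8464, -0.4232), ∇φ = (-8.4672, -1.6928, -0.8464) → (-2.1168, -0.8464, -0.4232) − 0.04·(-8.4672, -1.6928, -0.8464) = (-1.778112, -0.778688, -0.389344)
Step 4: at (-1.778112, -0.778688, -0.389344), ∇φ = (-7.112448, -1.557376, -0.778688) → (-1.778112, -0.778688, -0.389344) − 0.04·(-7.112448, -1.557376, -0.778688) = (-1.49361408, -0.71639296, -0.35819648)
∂φ/∂x at (-1.49361408, -0.71639296, -0.35819648) = -5.97445632

-5.97445632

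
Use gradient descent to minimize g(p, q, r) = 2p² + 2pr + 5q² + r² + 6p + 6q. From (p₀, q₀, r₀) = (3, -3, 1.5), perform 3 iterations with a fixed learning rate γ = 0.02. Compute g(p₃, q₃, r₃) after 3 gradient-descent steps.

28.689762604032

∇g = (4p + 2r + 6, 10q + 6, 2p + 2r)
(p₁, q₁, r₁) = (3, -3, 1.5) − 0.02·(21, -24, 9) = (2.58, -2.52, 1.32)
(p₂, q₂, r₂) = (2.58, -2.52, 1.32) − 0.02·(18.96, -19.2, 7.8) = (2.2008, -2.136, 1.164)
(p₃, q₃, r₃) = (2.2008, -2.136, 1.164) − 0.02·(17.1312, -15.36, 6.7296) = (1.858176, -1.8288, 1.029408)
g(1.858176, -1.8288, 1.029408) = 28.689762604032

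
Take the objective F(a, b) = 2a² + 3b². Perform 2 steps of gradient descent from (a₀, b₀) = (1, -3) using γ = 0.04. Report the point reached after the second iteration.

∇F = (4a, 6b)
(a₁, b₁) = (1, -3) − 0.04·(4, -18) = (0.84, -2.28)
(a₂, b₂) = (0.84, -2.28) − 0.04·(3.36, -13.68) = (0.7056, -1.7328)

(0.7056, -1.7328)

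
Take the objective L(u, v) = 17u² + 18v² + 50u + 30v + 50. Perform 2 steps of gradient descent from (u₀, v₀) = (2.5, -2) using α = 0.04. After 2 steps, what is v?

∇L = (34u + 50, 36v + 30)
Step 1: at (2.5, -2), ∇L = (135, -42) → (2.5, -2) − 0.04·(135, -42) = (-2.9, -0.32)
Step 2: at (-2.9, -0.32), ∇L = (-48.6, 18.48) → (-2.9, -0.32) − 0.04·(-48.6, 18.48) = (-0.956, -1.0592)
v = -1.0592

-1.0592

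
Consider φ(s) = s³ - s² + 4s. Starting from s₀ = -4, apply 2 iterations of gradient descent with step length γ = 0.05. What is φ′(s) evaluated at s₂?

732.1875

φ′(s) = 3s² - 2s + 4
Step 1: φ′(-4) = 60; s₁ = -4 − 0.05·60 = -7
Step 2: φ′(-7) = 165; s₂ = -7 − 0.05·165 = -15.25
φ′(s) at (-15.25) = 732.1875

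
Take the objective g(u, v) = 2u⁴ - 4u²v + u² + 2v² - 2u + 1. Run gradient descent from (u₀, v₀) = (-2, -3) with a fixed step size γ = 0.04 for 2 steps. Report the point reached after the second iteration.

∇g = (8u³ - 8uv + 2u - 2, -4u² + 4v)
(u₁, v₁) = (-2, -3) − 0.04·(-118, -28) = (2.72, -1.88)
(u₂, v₂) = (2.72, -1.88) − 0.04·(205.337984, -37.1136) = (-5.49351936, -0.395456)

(-5.49351936, -0.395456)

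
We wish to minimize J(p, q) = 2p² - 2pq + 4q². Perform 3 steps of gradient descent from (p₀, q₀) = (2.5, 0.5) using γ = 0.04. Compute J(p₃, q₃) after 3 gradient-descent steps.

4.474386239488

∇J = (4p - 2q, -2p + 8q)
(p₁, q₁) = (2.5, 0.5) − 0.04·(9, -1) = (2.14, 0.54)
(p₂, q₂) = (2.14, 0.54) − 0.04·(7.48, 0.04) = (1.8408, 0.5384)
(p₃, q₃) = (1.8408, 0.5384) − 0.04·(6.2864, 0.6256) = (1.589344, 0.513376)
J(1.589344, 0.513376) = 4.474386239488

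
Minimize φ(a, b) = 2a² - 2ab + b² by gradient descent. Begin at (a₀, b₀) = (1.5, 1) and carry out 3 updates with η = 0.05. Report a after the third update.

1.0235

∇φ = (4a - 2b, -2a + 2b)
Step 1: at (1.5, 1), ∇φ = (4, -1) → (1.5, 1) − 0.05·(4, -1) = (1.3, 1.05)
Step 2: at (1.3, 1.05), ∇φ = (3.1, -0.5) → (1.3, 1.05) − 0.05·(3.1, -0.5) = (1.145, 1.075)
Step 3: at (1.145, 1.075), ∇φ = (2.43, -0.14) → (1.145, 1.075) − 0.05·(2.43, -0.14) = (1.0235, 1.082)
a = 1.0235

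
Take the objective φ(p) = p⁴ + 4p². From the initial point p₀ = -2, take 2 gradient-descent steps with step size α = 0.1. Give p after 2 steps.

φ′(p) = 4p³ + 8p
Step 1: φ′(-2) = -48; p₁ = -2 − 0.1·(-48) = 2.8
Step 2: φ′(2.8) = 110.208; p₂ = 2.8 − 0.1·110.208 = -8.2208

-8.2208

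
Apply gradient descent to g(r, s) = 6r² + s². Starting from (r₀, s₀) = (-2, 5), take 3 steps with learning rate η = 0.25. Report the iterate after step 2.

(-8, 1.25)

∇g = (12r, 2s)
(r₁, s₁) = (-2, 5) − 0.25·(-24, 10) = (4, 2.5)
(r₂, s₂) = (4, 2.5) − 0.25·(48, 5) = (-8, 1.25)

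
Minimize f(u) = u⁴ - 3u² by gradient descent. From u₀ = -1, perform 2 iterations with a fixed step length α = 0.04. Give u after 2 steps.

-1.13764608

f′(u) = 4u³ - 6u
u₁ = -1 − 0.04·2 = -1.08
u₂ = -1.08 − 0.04·1.441152 = -1.13764608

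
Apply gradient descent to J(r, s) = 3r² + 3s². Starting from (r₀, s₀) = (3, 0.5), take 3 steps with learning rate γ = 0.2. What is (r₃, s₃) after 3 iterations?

(-0.024, -0.004)

∇J = (6r, 6s)
(r₁, s₁) = (3, 0.5) − 0.2·(18, 3) = (-0.6, -0.1)
(r₂, s₂) = (-0.6, -0.1) − 0.2·(-3.6, -0.6) = (0.12, 0.02)
(r₃, s₃) = (0.12, 0.02) − 0.2·(0.72, 0.12) = (-0.024, -0.004)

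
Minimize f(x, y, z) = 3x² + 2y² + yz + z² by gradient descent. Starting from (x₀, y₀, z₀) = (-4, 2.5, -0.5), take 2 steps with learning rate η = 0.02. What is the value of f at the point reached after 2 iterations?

∇f = (6x, 4y + z, y + 2z)
Step 1: at (-4, 2.5, -0.5), ∇f = (-24, 9.5, 1.5) → (-4, 2.5, -0.5) − 0.02·(-24, 9.5, 1.5) = (-3.52, 2.31, -0.53)
Step 2: at (-3.52, 2.31, -0.53), ∇f = (-21.12, 8.71, 1.25) → (-3.52, 2.31, -0.53) − 0.02·(-21.12, 8.71, 1.25) = (-3.0976, 2.1358, -0.555)
f(-3.0976, 2.1358, -0.555) = 37.03131656

37.03131656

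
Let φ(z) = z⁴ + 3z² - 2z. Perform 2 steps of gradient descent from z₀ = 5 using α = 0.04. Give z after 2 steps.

φ′(z) = 4z³ + 6z - 2
Step 1: φ′(5) = 528; z₁ = 5 − 0.04·528 = -16.12
Step 2: φ′(-16.12) = -16854.131712; z₂ = -16.12 − 0.04·(-16854.131712) = 658.04526848

658.04526848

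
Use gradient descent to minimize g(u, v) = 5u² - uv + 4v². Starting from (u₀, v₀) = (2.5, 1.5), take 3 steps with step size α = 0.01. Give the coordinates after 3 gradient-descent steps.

(1.8604475, 1.2305555)

∇g = (10u - v, -u + 8v)
(u₁, v₁) = (2.5, 1.5) − 0.01·(23.5, 9.5) = (2.265, 1.405)
(u₂, v₂) = (2.265, 1.405) − 0.01·(21.245, 8.975) = (2.05255, 1.31525)
(u₃, v₃) = (2.05255, 1.31525) − 0.01·(19.21025, 8.46945) = (1.8604475, 1.2305555)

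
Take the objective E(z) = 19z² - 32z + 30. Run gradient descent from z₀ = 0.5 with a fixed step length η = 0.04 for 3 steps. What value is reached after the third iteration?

0.890208

E′(z) = 38z - 32
Step 1: E′(0.5) = -13; z₁ = 0.5 − 0.04·(-13) = 1.02
Step 2: E′(1.02) = 6.76; z₂ = 1.02 − 0.04·6.76 = 0.7496
Step 3: E′(0.7496) = -3.5152; z₃ = 0.7496 − 0.04·(-3.5152) = 0.890208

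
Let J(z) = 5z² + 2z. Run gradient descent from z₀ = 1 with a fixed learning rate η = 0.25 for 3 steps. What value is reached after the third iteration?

J′(z) = 10z + 2
Step 1: J′(1) = 12; z₁ = 1 − 0.25·12 = -2
Step 2: J′(-2) = -18; z₂ = -2 − 0.25·(-18) = 2.5
Step 3: J′(2.5) = 27; z₃ = 2.5 − 0.25·27 = -4.25

-4.25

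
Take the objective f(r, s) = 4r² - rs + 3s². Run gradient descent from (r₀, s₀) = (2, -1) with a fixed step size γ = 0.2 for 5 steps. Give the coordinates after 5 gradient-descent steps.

(-0.30592, 0.12672)

∇f = (8r - s, -r + 6s)
Step 1: at (2, -1), ∇f = (17, -8) → (2, -1) − 0.2·(17, -8) = (-1.4, 0.6)
Step 2: at (-1.4, 0.6), ∇f = (-11.8, 5) → (-1.4, 0.6) − 0.2·(-11.8, 5) = (0.96, -0.4)
Step 3: at (0.96, -0.4), ∇f = (8.08, -3.36) → (0.96, -0.4) − 0.2·(8.08, -3.36) = (-0.656, 0.272)
Step 4: at (-0.656, 0.272), ∇f = (-5.52, 2.288) → (-0.656, 0.272) − 0.2·(-5.52, 2.288) = (0.448, -0.1856)
Step 5: at (0.448, -0.1856), ∇f = (3.7696, -1.5616) → (0.448, -0.1856) − 0.2·(3.7696, -1.5616) = (-0.30592, 0.12672)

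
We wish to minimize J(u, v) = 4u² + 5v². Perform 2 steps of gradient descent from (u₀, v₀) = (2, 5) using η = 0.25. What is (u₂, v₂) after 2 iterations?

(2, 11.25)

∇J = (8u, 10v)
Step 1: at (2, 5), ∇J = (16, 50) → (2, 5) − 0.25·(16, 50) = (-2, -7.5)
Step 2: at (-2, -7.5), ∇J = (-16, -75) → (-2, -7.5) − 0.25·(-16, -75) = (2, 11.25)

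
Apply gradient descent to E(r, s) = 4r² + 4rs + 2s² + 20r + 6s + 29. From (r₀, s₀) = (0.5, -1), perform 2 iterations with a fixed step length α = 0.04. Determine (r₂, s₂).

(-0.8184, -1.1664)

∇E = (8r + 4s + 20, 4r + 4s + 6)
Step 1: at (0.5, -1), ∇E = (20, 4) → (0.5, -1) − 0.04·(20, 4) = (-0.3, -1.16)
Step 2: at (-0.3, -1.16), ∇E = (12.96, 0.16) → (-0.3, -1.16) − 0.04·(12.96, 0.16) = (-0.8184, -1.1664)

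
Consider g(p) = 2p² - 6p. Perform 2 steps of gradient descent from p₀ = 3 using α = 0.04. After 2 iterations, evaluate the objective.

-2.25957888

g′(p) = 4p - 6
p₁ = 3 − 0.04·6 = 2.76
p₂ = 2.76 − 0.04·5.04 = 2.5584
g(2.5584) = -2.25957888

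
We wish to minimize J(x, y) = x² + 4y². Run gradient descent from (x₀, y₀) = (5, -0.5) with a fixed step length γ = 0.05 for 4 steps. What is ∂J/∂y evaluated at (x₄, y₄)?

-0.5184

∇J = (2x, 8y)
Step 1: at (5, -0.5), ∇J = (10, -4) → (5, -0.5) − 0.05·(10, -4) = (4.5, -0.3)
Step 2: at (4.5, -0.3), ∇J = (9, -2.4) → (4.5, -0.3) − 0.05·(9, -2.4) = (4.05, -0.18)
Step 3: at (4.05, -0.18), ∇J = (8.1, -1.44) → (4.05, -0.18) − 0.05·(8.1, -1.44) = (3.645, -0.108)
Step 4: at (3.645, -0.108), ∇J = (7.29, -0.864) → (3.645, -0.108) − 0.05·(7.29, -0.864) = (3.2805, -0.0648)
∂J/∂y at (3.2805, -0.0648) = -0.5184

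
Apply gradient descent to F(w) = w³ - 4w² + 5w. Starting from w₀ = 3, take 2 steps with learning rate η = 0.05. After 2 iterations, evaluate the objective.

F′(w) = 3w² - 8w + 5
w₁ = 3 − 0.05·8 = 2.6
w₂ = 2.6 − 0.05·4.48 = 2.376
F(2.376) = 2.711909376

2.711909376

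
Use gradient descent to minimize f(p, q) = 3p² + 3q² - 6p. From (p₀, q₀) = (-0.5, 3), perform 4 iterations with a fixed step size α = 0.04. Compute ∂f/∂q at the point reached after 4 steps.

6.00519168

∇f = (6p - 6, 6q)
Step 1: at (-0.5, 3), ∇f = (-9, 18) → (-0.5, 3) − 0.04·(-9, 18) = (-0.14, 2.28)
Step 2: at (-0.14, 2.28), ∇f = (-6.84, 13.68) → (-0.14, 2.28) − 0.04·(-6.84, 13.68) = (0.1336, 1.7328)
Step 3: at (0.1336, 1.7328), ∇f = (-5.1984, 10.3968) → (0.1336, 1.7328) − 0.04·(-5.1984, 10.3968) = (0.341536, 1.316928)
Step 4: at (0.341536, 1.316928), ∇f = (-3.950784, 7.901568) → (0.341536, 1.316928) − 0.04·(-3.950784, 7.901568) = (0.49956736, 1.00086528)
∂f/∂q at (0.49956736, 1.00086528) = 6.00519168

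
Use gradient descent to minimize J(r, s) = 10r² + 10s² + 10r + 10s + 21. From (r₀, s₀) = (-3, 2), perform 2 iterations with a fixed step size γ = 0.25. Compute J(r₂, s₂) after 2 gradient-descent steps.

∇J = (20r + 10, 20s + 10)
Step 1: at (-3, 2), ∇J = (-50, 50) → (-3, 2) − 0.25·(-50, 50) = (9.5, -10.5)
Step 2: at (9.5, -10.5), ∇J = (200, -200) → (9.5, -10.5) − 0.25·(200, -200) = (-40.5, 39.5)
J(-40.5, 39.5) = 32016

32016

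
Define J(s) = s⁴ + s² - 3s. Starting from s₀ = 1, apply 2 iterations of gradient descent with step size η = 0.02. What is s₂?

0.89595328

J′(s) = 4s³ + 2s - 3
Step 1: J′(1) = 3; s₁ = 1 − 0.02·3 = 0.94
Step 2: J′(0.94) = 2.202336; s₂ = 0.94 − 0.02·2.202336 = 0.89595328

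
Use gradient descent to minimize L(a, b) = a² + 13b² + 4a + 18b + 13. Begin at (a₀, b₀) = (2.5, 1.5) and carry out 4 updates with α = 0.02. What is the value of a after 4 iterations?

1.82205952

∇L = (2a + 4, 26b + 18)
(a₁, b₁) = (2.5, 1.5) − 0.02·(9, 57) = (2.32, 0.36)
(a₂, b₂) = (2.32, 0.36) − 0.02·(8.64, 27.36) = (2.1472, -0.1872)
(a₃, b₃) = (2.1472, -0.1872) − 0.02·(8.2944, 13.1328) = (1.981312, -0.449856)
(a₄, b₄) = (1.981312, -0.449856) − 0.02·(7.962624, 6.303744) = (1.82205952, -0.57593088)
a = 1.82205952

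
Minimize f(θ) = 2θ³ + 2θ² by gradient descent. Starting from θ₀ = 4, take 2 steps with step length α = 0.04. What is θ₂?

f′(θ) = 6θ² + 4θ
Step 1: f′(4) = 112; θ₁ = 4 − 0.04·112 = -0.48
Step 2: f′(-0.48) = -0.5376; θ₂ = -0.48 − 0.04·(-0.5376) = -0.458496

-0.458496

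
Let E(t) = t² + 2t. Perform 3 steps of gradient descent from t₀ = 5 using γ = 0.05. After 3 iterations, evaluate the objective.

18.131876

E′(t) = 2t + 2
t₁ = 5 − 0.05·12 = 4.4
t₂ = 4.4 − 0.05·10.8 = 3.86
t₃ = 3.86 − 0.05·9.72 = 3.374
E(3.374) = 18.131876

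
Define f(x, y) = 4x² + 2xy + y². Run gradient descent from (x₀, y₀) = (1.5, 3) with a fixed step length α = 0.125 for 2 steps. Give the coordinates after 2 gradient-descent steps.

(-0.46875, 1.59375)

∇f = (8x + 2y, 2x + 2y)
(x₁, y₁) = (1.5, 3) − 0.125·(18, 9) = (-0.75, 1.875)
(x₂, y₂) = (-0.75, 1.875) − 0.125·(-2.25, 2.25) = (-0.46875, 1.59375)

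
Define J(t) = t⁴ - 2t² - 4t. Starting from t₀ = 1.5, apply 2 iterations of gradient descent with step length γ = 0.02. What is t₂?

J′(t) = 4t³ - 4t - 4
Step 1: J′(1.5) = 3.5; t₁ = 1.5 − 0.02·3.5 = 1.43
Step 2: J′(1.43) = 1.976828; t₂ = 1.43 − 0.02·1.976828 = 1.39046344

1.39046344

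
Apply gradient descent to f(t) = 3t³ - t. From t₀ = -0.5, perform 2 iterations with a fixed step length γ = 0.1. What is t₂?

f′(t) = 9t² - 1
t₁ = -0.5 − 0.1·1.25 = -0.625
t₂ = -0.625 − 0.1·2.515625 = -0.8765625

-0.8765625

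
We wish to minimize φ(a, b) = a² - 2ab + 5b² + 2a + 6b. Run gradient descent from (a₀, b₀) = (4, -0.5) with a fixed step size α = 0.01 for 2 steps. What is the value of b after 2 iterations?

-0.3692

∇φ = (2a - 2b + 2, -2a + 10b + 6)
(a₁, b₁) = (4, -0.5) − 0.01·(11, -7) = (3.89, -0.43)
(a₂, b₂) = (3.89, -0.43) − 0.01·(10.64, -6.08) = (3.7836, -0.3692)
b = -0.3692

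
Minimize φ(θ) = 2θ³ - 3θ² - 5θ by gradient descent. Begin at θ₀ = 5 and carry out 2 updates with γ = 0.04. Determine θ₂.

φ′(θ) = 6θ² - 6θ - 5
Step 1: φ′(5) = 115; θ₁ = 5 − 0.04·115 = 0.4
Step 2: φ′(0.4) = -6.44; θ₂ = 0.4 − 0.04·(-6.44) = 0.6576

0.6576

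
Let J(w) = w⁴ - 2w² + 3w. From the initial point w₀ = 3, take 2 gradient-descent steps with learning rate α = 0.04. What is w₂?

-1.09204224

J′(w) = 4w³ - 4w + 3
w₁ = 3 − 0.04·99 = -0.96
w₂ = -0.96 − 0.04·3.301056 = -1.09204224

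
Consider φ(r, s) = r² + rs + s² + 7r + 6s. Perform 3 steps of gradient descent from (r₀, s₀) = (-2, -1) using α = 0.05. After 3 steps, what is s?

-1.25725

∇φ = (2r + s + 7, r + 2s + 6)
(r₁, s₁) = (-2, -1) − 0.05·(2, 2) = (-2.1, -1.1)
(r₂, s₂) = (-2.1, -1.1) − 0.05·(1.7, 1.7) = (-2.185, -1.185)
(r₃, s₃) = (-2.185, -1.185) − 0.05·(1.445, 1.445) = (-2.25725, -1.25725)
s = -1.25725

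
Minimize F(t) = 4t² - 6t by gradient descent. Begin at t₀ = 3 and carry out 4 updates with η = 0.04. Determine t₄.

1.23108096

F′(t) = 8t - 6
t₁ = 3 − 0.04·18 = 2.28
t₂ = 2.28 − 0.04·12.24 = 1.7904
t₃ = 1.7904 − 0.04·8.3232 = 1.457472
t₄ = 1.457472 − 0.04·5.659776 = 1.23108096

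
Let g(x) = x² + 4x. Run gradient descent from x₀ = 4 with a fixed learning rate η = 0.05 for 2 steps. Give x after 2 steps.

g′(x) = 2x + 4
Step 1: g′(4) = 12; x₁ = 4 − 0.05·12 = 3.4
Step 2: g′(3.4) = 10.8; x₂ = 3.4 − 0.05·10.8 = 2.86

2.86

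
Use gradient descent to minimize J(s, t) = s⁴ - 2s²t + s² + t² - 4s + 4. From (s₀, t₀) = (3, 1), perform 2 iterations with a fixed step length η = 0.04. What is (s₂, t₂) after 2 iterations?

(-0.80321792, 1.576512)

∇J = (4s³ - 4st + 2s - 4, -2s² + 2t)
Step 1: at (3, 1), ∇J = (98, -16) → (3, 1) − 0.04·(98, -16) = (-0.92, 1.64)
Step 2: at (-0.92, 1.64), ∇J = (-2.919552, 1.5872) → (-0.92, 1.64) − 0.04·(-2.919552, 1.5872) = (-0.80321792, 1.576512)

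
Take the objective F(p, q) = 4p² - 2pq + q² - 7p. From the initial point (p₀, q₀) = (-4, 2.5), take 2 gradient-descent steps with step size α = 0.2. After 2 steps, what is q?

1.86

∇F = (8p - 2q - 7, -2p + 2q)
(p₁, q₁) = (-4, 2.5) − 0.2·(-44, 13) = (4.8, -0.1)
(p₂, q₂) = (4.8, -0.1) − 0.2·(31.6, -9.8) = (-1.52, 1.86)
q = 1.86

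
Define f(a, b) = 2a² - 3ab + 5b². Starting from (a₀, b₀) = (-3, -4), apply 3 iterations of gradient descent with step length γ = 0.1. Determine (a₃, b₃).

∇f = (4a - 3b, -3a + 10b)
Step 1: at (-3, -4), ∇f = (0, -31) → (-3, -4) − 0.1·(0, -31) = (-3, -0.9)
Step 2: at (-3, -0.9), ∇f = (-9.3, 0) → (-3, -0.9) − 0.1·(-9.3, 0) = (-2.07, -0.9)
Step 3: at (-2.07, -0.9), ∇f = (-5.58, -2.79) → (-2.07, -0.9) − 0.1·(-5.58, -2.79) = (-1.512, -0.621)

(-1.512, -0.621)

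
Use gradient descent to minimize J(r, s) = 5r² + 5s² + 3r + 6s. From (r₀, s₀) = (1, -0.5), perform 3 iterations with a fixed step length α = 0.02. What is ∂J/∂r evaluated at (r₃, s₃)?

6.656

∇J = (10r + 3, 10s + 6)
(r₁, s₁) = (1, -0.5) − 0.02·(13, 1) = (0.74, -0.52)
(r₂, s₂) = (0.74, -0.52) − 0.02·(10.4, 0.8) = (0.532, -0.536)
(r₃, s₃) = (0.532, -0.536) − 0.02·(8.32, 0.64) = (0.3656, -0.5488)
∂J/∂r at (0.3656, -0.5488) = 6.656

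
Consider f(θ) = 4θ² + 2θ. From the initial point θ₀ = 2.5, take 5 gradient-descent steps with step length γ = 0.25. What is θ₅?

-3

f′(θ) = 8θ + 2
Step 1: f′(2.5) = 22; θ₁ = 2.5 − 0.25·22 = -3
Step 2: f′(-3) = -22; θ₂ = -3 − 0.25·(-22) = 2.5
Step 3: f′(2.5) = 22; θ₃ = 2.5 − 0.25·22 = -3
Step 4: f′(-3) = -22; θ₄ = -3 − 0.25·(-22) = 2.5
Step 5: f′(2.5) = 22; θ₅ = 2.5 − 0.25·22 = -3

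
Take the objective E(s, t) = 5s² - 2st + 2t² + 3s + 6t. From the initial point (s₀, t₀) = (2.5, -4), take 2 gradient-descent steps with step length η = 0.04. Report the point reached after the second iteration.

(0.244, -3.0112)

∇E = (10s - 2t + 3, -2s + 4t + 6)
Step 1: at (2.5, -4), ∇E = (36, -15) → (2.5, -4) − 0.04·(36, -15) = (1.06, -3.4)
Step 2: at (1.06, -3.4), ∇E = (20.4, -9.72) → (1.06, -3.4) − 0.04·(20.4, -9.72) = (0.244, -3.0112)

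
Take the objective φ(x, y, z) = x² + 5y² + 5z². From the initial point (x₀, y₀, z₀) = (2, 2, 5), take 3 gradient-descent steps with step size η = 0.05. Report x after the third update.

∇φ = (2x, 10y, 10z)
Step 1: at (2, 2, 5), ∇φ = (4, 20, 50) → (2, 2, 5) − 0.05·(4, 20, 50) = (1.8, 1, 2.5)
Step 2: at (1.8, 1, 2.5), ∇φ = (3.6, 10, 25) → (1.8, 1, 2.5) − 0.05·(3.6, 10, 25) = (1.62, 0.5, 1.25)
Step 3: at (1.62, 0.5, 1.25), ∇φ = (3.24, 5, 12.5) → (1.62, 0.5, 1.25) − 0.05·(3.24, 5, 12.5) = (1.458, 0.25, 0.625)
x = 1.458

1.458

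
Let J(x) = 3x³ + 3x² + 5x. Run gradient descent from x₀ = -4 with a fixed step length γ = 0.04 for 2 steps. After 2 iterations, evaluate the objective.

-138563.464

J′(x) = 9x² + 6x + 5
x₁ = -4 − 0.04·125 = -9
x₂ = -9 − 0.04·680 = -36.2
J(-36.2) = -138563.464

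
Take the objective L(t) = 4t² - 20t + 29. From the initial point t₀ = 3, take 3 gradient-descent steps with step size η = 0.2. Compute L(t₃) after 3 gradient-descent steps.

4.046656

L′(t) = 8t - 20
Step 1: L′(3) = 4; t₁ = 3 − 0.2·4 = 2.2
Step 2: L′(2.2) = -2.4; t₂ = 2.2 − 0.2·(-2.4) = 2.68
Step 3: L′(2.68) = 1.44; t₃ = 2.68 − 0.2·1.44 = 2.392
L(2.392) = 4.046656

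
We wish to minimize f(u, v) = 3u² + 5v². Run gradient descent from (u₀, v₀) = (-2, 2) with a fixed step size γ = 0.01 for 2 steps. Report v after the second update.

∇f = (6u, 10v)
Step 1: at (-2, 2), ∇f = (-12, 20) → (-2, 2) − 0.01·(-12, 20) = (-1.88, 1.8)
Step 2: at (-1.88, 1.8), ∇f = (-11.28, 18) → (-1.88, 1.8) − 0.01·(-11.28, 18) = (-1.7672, 1.62)
v = 1.62

1.62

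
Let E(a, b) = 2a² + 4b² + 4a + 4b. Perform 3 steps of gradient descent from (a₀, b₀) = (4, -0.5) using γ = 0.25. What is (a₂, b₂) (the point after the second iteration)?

∇E = (4a + 4, 8b + 4)
(a₁, b₁) = (4, -0.5) − 0.25·(20, 0) = (-1, -0.5)
(a₂, b₂) = (-1, -0.5) − 0.25·(0, 0) = (-1, -0.5)

(-1, -0.5)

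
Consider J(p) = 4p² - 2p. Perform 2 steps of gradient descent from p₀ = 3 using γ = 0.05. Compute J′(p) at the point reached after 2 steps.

J′(p) = 8p - 2
p₁ = 3 − 0.05·22 = 1.9
p₂ = 1.9 − 0.05·13.2 = 1.24
J′(p) at (1.24) = 7.92

7.92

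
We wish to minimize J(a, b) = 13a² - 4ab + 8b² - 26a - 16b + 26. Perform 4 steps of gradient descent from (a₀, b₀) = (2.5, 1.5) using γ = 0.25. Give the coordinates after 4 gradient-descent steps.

∇J = (26a - 4b - 26, -4a + 16b - 16)
(a₁, b₁) = (2.5, 1.5) − 0.25·(33, -2) = (-5.75, 2)
(a₂, b₂) = (-5.75, 2) − 0.25·(-183.5, 39) = (40.125, -7.75)
(a₃, b₃) = (40.125, -7.75) − 0.25·(1048.25, -300.5) = (-221.9375, 67.375)
(a₄, b₄) = (-221.9375, 67.375) − 0.25·(-6065.875, 1949.75) = (1294.53125, -420.0625)

(1294.53125, -420.0625)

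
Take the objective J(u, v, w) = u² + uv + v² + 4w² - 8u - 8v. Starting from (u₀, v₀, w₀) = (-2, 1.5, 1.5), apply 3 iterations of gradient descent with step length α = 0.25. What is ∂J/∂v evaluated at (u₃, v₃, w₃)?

0.6015625

∇J = (2u + v - 8, u + 2v - 8, 8w)
Step 1: at (-2, 1.5, 1.5), ∇J = (-10.5, -7, 12) → (-2, 1.5, 1.5) − 0.25·(-10.5, -7, 12) = (0.625, 3.25, -1.5)
Step 2: at (0.625, 3.25, -1.5), ∇J = (-3.5, -0.875, -12) → (0.625, 3.25, -1.5) − 0.25·(-3.5, -0.875, -12) = (1.5, 3.46875, 1.5)
Step 3: at (1.5, 3.46875, 1.5), ∇J = (-1.53125, 0.4375, 12) → (1.5, 3.46875, 1.5) − 0.25·(-1.53125, 0.4375, 12) = (1.8828125, 3.359375, -1.5)
∂J/∂v at (1.8828125, 3.359375, -1.5) = 0.6015625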